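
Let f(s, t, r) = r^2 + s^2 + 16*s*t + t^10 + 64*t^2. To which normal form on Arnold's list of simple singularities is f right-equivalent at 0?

A_9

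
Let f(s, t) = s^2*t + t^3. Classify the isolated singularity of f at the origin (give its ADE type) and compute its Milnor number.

Type D4, Milnor number mu = 4.

The Hessian of f at 0 has rank 0. Corank 2; j^3 = t*(s^2 + t^2) splits into three distinct lines over C (the quadratic factor has nonzero discriminant), so D_4.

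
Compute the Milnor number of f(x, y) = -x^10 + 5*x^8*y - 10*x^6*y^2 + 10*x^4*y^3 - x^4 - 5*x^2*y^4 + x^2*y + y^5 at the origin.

The Hessian of f at 0 has rank 0. Corank 2; j^3 = x^2*y has shape L^2 M (L != M), so D-series; mu = 6 gives D_6.

6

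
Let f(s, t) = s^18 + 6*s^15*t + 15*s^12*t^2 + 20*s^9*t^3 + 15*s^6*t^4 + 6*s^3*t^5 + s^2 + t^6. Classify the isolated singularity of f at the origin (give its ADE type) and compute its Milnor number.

Type A_{5}, Milnor number mu = 5.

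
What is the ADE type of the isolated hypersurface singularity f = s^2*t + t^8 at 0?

D9

The Hessian of f at 0 has rank 0. Corank 2; j^3 = s^2*t has shape L^2 M (L != M), so D-series; mu = 9 gives D_9.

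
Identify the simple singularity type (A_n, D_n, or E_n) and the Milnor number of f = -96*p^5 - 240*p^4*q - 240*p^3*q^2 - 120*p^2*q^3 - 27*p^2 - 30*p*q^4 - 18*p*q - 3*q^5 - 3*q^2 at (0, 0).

The Hessian of f at 0 has rank 1. Corank 1: A-series; mu = 4 gives A_4.

Type A_{4}, Milnor number mu = 4.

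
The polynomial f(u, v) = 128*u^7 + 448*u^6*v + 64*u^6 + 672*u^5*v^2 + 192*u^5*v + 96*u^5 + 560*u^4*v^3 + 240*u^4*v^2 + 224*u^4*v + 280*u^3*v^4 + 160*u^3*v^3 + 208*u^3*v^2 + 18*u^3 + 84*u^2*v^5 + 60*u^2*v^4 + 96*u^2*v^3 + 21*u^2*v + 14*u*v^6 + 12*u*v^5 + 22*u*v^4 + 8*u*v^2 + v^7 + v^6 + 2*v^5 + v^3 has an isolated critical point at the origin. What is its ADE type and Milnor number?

Type D_7, Milnor number mu = 7.

The Hessian of f at 0 has rank 0. Corank 2; j^3 = (2*u + v)*(3*u + v)^2 has shape L^2 M (L != M), so D-series; mu = 7 gives D_7.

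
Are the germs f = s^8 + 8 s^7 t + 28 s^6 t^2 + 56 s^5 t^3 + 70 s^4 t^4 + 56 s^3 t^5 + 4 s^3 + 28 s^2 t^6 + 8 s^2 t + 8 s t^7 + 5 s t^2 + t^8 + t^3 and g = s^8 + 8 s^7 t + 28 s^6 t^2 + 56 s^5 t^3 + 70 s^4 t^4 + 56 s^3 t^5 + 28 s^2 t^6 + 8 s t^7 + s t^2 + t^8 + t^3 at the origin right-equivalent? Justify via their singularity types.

Yes.

The Hessian of f at 0 is [[0, 0], [0, 0]] with rank 0, so corank 2. A Groebner basis of the Jacobian ideal J(f) in C{s,t} is {-32*s*t + t^7 - 16*t^2, s*t^2 + t^3/2, s^2 + 3*s*t/2 + t^2/2}; counting standard monomials gives mu = 9. Corank 2; j^3 = (s + t)*(2*s + t)^2 has shape L^2 M (L != M), so D-series; mu = 9 gives D_9. The Hessian of g at 0 is [[0, 0], [0, 0]] with rank 0, so corank 2. A Groebner basis of the Jacobian ideal J(g) in C{s,t} is {s^7 + t^2/8, t^3, s*t + t^2}; counting standard monomials gives mu = 9. Corank 2; j^3 = t^2*(s + t) has shape L^2 M (L != M), so D-series; mu = 9 gives D_9. Both have type D_9, hence right-equivalent.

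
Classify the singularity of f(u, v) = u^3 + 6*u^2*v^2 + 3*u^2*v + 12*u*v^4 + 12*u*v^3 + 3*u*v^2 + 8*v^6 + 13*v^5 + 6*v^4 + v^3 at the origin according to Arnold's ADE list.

The Hessian of f at 0 has rank 0. Corank 2; j^3 = (u + v)^3 is a perfect cube, so E-series; the 5-jet and mu = 8 give E_8.

E_{8}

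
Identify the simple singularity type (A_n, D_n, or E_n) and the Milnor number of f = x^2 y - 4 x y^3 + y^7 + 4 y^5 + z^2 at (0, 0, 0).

Type D8, Milnor number mu = 8.

The Hessian of f at 0 is [[0, 0, 0], [0, 0, 0], [0, 0, 2]] with rank 1, so corank 2. A Groebner basis of the Jacobian ideal J(f) in C{x,y,z} is {x^2*y^2 + 4*x^2/7 - 8*x*y^2/7, x^3 + 8*x^2/7 - 16*x*y^2/7, -x*y/2 + y^3, z}; counting standard monomials gives mu = 8. Corank 2; j^3 = x^2*y has shape L^2 M (L != M), so D-series; mu = 8 gives D_8.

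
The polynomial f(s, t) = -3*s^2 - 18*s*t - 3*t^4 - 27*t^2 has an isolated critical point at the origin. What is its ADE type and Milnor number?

Type A3, Milnor number mu = 3.

The Hessian of f at 0 is [[-6, -18], [-18, -54]] with rank 1, so corank 1. A Groebner basis of the Jacobian ideal J(f) in C{s,t} is {t^3, s + 3*t}; counting standard monomials gives mu = 3. Corank 1: A-series; mu = 3 gives A_3.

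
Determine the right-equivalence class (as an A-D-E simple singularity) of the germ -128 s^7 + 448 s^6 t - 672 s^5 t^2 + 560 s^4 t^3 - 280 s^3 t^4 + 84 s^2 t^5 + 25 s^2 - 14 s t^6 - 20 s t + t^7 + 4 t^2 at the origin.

A_{6}

The Hessian of f at 0 has rank 1. Corank 1: A-series; mu = 6 gives A_6.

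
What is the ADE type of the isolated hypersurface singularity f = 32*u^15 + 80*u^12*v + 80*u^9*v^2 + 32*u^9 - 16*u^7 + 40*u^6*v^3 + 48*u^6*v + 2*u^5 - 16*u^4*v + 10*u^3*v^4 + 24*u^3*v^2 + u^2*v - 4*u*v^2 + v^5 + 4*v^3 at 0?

D6

The Hessian of f at 0 is [[0, 0], [0, 0]] with rank 0, so corank 2. A Groebner basis of the Jacobian ideal J(f) in C{u,v} is {-u*v/32 + v^4 + v^2/16, u*v^2 - 2*v^3, u^2 - 123*u*v/32 + 59*v^2/16}; counting standard monomials gives mu = 6. Corank 2; j^3 = v*(u - 2*v)^2 has shape L^2 M (L != M), so D-series; mu = 6 gives D_6.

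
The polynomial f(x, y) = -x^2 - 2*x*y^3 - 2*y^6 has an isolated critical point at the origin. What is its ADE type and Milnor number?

The Hessian of f at 0 has rank 1. Corank 1: A-series; mu = 5 gives A_5.

Type A_5, Milnor number mu = 5.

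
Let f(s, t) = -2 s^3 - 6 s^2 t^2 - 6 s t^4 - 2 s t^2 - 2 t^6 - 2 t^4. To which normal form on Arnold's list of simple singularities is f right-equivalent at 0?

The Hessian of f at 0 has rank 0. Corank 2; j^3 = -2*s*(s^2 + t^2) splits into three distinct lines over C (the quadratic factor has nonzero discriminant), so D_4.

D_{4}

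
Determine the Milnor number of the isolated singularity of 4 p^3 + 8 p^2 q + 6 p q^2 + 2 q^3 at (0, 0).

4

The Hessian of f at 0 is [[0, 0], [0, 0]] with rank 0, so corank 2. A Groebner basis of the Jacobian ideal J(f) in C{p,q} is {q^3, p^2 - 3*q^2/2, p*q + 3*q^2/2}; counting standard monomials gives mu = 4. Corank 2; j^3 = 2*(p + q)*(2*p^2 + 2*p*q + q^2) splits into three distinct lines over C (the quadratic factor has nonzero discriminant), so D_4.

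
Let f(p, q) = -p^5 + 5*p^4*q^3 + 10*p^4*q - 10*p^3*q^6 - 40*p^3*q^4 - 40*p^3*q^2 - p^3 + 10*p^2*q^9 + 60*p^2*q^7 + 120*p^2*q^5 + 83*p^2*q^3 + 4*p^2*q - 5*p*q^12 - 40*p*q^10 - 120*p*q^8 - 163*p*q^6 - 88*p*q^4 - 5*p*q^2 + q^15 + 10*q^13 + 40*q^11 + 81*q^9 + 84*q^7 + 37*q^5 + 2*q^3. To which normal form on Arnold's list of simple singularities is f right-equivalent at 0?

D_6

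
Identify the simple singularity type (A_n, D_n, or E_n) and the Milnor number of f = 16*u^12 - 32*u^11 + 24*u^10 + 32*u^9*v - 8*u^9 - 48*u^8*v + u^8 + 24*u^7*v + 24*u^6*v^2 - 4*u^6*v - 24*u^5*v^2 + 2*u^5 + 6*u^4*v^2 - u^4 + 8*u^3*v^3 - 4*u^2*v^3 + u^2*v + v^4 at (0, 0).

Type D5, Milnor number mu = 5.

The Hessian of f at 0 has rank 0. Corank 2; j^3 = u^2*v has shape L^2 M (L != M), so D-series; mu = 5 gives D_5.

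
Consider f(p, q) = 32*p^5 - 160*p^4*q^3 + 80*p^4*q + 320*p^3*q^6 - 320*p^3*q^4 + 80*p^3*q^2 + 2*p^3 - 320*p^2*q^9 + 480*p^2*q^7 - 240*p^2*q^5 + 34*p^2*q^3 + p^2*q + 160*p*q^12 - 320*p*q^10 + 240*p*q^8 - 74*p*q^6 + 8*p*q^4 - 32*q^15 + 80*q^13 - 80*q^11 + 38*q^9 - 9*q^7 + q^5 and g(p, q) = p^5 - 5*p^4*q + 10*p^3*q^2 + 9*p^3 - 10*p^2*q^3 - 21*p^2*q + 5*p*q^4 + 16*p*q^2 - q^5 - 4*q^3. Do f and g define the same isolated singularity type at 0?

Yes.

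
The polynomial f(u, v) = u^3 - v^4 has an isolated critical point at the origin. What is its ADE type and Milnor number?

Type E_6, Milnor number mu = 6.

The Hessian of f at 0 has rank 0. Corank 2; j^3 = u^3 is a perfect cube, so E-series; the 4-jet and mu = 6 give E_6.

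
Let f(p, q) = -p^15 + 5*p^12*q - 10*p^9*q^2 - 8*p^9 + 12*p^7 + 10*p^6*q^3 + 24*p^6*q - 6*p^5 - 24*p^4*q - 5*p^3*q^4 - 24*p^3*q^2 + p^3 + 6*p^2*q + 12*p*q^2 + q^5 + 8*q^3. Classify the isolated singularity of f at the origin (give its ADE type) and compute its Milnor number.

Type E_{8}, Milnor number mu = 8.

The Hessian of f at 0 has rank 0. Corank 2; j^3 = (p + 2*q)^3 is a perfect cube, so E-series; the 5-jet and mu = 8 give E_8.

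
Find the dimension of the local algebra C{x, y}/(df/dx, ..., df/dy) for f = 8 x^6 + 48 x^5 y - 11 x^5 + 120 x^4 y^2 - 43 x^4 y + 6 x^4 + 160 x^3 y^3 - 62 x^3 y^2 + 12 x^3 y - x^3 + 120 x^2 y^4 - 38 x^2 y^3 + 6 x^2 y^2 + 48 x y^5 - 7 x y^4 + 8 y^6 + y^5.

8

The Hessian of f at 0 has rank 0. Corank 2; j^3 = -x^3 is a perfect cube, so E-series; the 5-jet and mu = 8 give E_8.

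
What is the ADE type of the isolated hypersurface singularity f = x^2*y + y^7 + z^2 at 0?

D_{8}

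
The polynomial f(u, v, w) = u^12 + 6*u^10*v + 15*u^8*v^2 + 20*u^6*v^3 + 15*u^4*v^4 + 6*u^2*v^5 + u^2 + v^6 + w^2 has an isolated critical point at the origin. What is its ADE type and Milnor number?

Type A_{5}, Milnor number mu = 5.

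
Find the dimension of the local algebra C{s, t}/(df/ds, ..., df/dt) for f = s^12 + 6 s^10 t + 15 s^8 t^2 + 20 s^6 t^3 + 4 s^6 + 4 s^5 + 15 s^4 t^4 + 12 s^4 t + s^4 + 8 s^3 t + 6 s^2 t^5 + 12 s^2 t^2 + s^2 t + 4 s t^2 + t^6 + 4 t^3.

The Hessian of f at 0 is [[0, 0], [0, 0]] with rank 0, so corank 2. A Groebner basis of the Jacobian ideal J(f) in C{s,t} is {5*s^2/189 + 1789*s*t/12096 + t^4 + 509*t^3/1512 + 383*t^2/2016, s^3 + 32*s^2/63 + 131*s*t/126 + 4*t^3/63 + t^2/21, s^2*t + s*t/2 + t^2, -8*s^2/189 + s*t^2 - 509*s*t/1512 + 125*t^3/189 - 127*t^2/252}; counting standard monomials gives mu = 7. Corank 2; j^3 = t*(s + 2*t)^2 has shape L^2 M (L != M), so D-series; mu = 7 gives D_7.

7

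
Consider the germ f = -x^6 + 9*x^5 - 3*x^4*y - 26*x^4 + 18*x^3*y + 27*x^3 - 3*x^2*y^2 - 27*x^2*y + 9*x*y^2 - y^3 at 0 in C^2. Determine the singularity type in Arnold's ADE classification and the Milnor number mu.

The Hessian of f at 0 has rank 0. Corank 2; j^3 = (3*x - y)^3 is a perfect cube, so E-series; the 4-jet and mu = 6 give E_6.

Type E_{6}, Milnor number mu = 6.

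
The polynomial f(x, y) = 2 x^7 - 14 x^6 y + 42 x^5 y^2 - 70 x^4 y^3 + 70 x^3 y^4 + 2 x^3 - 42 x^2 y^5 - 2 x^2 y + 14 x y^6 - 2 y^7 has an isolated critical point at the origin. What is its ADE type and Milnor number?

Type D8, Milnor number mu = 8.

The Hessian of f at 0 has rank 0. Corank 2; j^3 = 2*x^2*(x - y) has shape L^2 M (L != M), so D-series; mu = 8 gives D_8.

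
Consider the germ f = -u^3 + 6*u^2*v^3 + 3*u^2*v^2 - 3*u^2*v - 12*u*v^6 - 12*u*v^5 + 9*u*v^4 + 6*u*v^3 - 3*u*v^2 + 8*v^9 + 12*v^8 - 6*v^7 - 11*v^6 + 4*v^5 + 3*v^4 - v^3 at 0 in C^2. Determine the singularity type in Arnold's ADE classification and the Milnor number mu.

Type E_8, Milnor number mu = 8.

The Hessian of f at 0 has rank 0. Corank 2; j^3 = -(u + v)^3 is a perfect cube, so E-series; the 5-jet and mu = 8 give E_8.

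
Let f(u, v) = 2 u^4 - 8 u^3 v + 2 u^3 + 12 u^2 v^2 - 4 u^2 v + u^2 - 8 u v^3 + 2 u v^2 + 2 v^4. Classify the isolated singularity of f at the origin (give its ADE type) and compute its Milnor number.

The Hessian of f at 0 is [[2, 0], [0, 0]] with rank 1, so corank 1. A Groebner basis of the Jacobian ideal J(f) in C{u,v} is {u^2, u*v, u + v^2}; counting standard monomials gives mu = 3. Corank 1: A-series; mu = 3 gives A_3.

Type A3, Milnor number mu = 3.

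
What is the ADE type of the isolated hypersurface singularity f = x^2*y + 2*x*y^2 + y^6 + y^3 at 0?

D7

The Hessian of f at 0 is [[0, 0], [0, 0]] with rank 0, so corank 2. A Groebner basis of the Jacobian ideal J(f) in C{x,y} is {x^2/6 + y^5 - y^2/6, x^3 + y^3, x*y + y^2}; counting standard monomials gives mu = 7. Corank 2; j^3 = y*(x + y)^2 has shape L^2 M (L != M), so D-series; mu = 7 gives D_7.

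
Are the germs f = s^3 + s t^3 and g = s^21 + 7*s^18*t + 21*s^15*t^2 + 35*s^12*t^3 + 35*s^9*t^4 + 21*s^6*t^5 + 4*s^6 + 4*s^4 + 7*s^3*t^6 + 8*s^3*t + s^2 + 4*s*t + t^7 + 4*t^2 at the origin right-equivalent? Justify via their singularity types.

The Hessian of f at 0 is [[0, 0], [0, 0]] with rank 0, so corank 2. A Groebner basis of the Jacobian ideal J(f) in C{s,t} is {s^3, s*t^2, 3*s^2 + t^3}; counting standard monomials gives mu = 7. Corank 2; j^3 = s^3 is a perfect cube, so E-series; the 4-jet and mu = 7 give E_7. The Hessian of g at 0 is [[2, 4], [4, 8]] with rank 1, so corank 1. A Groebner basis of the Jacobian ideal J(g) in C{s,t} is {-s*t/16 + t^4 - t^2/8, s*t^2 + s/24 + 4*t^3/3 + t/12, s^2 + 4*s*t + 4*t^2}; counting standard monomials gives mu = 6. Corank 1: A-series; mu = 6 gives A_6. f is E_7 but g is A_6, hence not right-equivalent.

No.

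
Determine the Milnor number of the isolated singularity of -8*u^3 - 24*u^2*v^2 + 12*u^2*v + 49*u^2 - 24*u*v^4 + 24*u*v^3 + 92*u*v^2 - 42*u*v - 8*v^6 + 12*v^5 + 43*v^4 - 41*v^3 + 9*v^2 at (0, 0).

2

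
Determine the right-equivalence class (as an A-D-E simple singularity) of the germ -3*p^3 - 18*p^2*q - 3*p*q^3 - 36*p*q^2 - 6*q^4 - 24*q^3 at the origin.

The Hessian of f at 0 has rank 0. Corank 2; j^3 = -3*(p + 2*q)^3 is a perfect cube, so E-series; the 4-jet and mu = 7 give E_7.

E7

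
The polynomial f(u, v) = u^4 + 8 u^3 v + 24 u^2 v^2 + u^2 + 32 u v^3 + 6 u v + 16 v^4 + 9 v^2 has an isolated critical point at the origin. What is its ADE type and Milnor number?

Type A3, Milnor number mu = 3.

The Hessian of f at 0 has rank 1. Corank 1: A-series; mu = 3 gives A_3.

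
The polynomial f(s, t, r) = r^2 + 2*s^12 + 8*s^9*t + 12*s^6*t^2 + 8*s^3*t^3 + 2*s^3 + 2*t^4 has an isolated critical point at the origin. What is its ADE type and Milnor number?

The Hessian of f at 0 is [[0, 0, 0], [0, 0, 0], [0, 0, 2]] with rank 1, so corank 2. A Groebner basis of the Jacobian ideal J(f) in C{s,t,r} is {t^3, s^2, r}; counting standard monomials gives mu = 6. Corank 2; j^3 = 2*s^3 is a perfect cube, so E-series; the 4-jet and mu = 6 give E_6.

Type E_6, Milnor number mu = 6.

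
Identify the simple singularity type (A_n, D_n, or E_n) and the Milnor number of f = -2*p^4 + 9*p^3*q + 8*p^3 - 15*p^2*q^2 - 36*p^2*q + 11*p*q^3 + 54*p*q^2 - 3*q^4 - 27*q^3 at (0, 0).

Type E_{7}, Milnor number mu = 7.

The Hessian of f at 0 has rank 0. Corank 2; j^3 = (2*p - 3*q)^3 is a perfect cube, so E-series; the 4-jet and mu = 7 give E_7.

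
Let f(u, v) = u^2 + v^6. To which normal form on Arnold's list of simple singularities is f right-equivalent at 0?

The Hessian of f at 0 has rank 1. Corank 1: A-series; mu = 5 gives A_5.

A_{5}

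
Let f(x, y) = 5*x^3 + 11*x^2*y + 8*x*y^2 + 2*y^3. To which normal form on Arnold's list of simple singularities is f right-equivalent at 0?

The Hessian of f at 0 is [[0, 0], [0, 0]] with rank 0, so corank 2. A Groebner basis of the Jacobian ideal J(f) in C{x,y} is {y^3, x^2 + 2*y^2, x*y - y^2}; counting standard monomials gives mu = 4. Corank 2; j^3 = (x + y)*(5*x^2 + 6*x*y + 2*y^2) splits into three distinct lines over C (the quadratic factor has nonzero discriminant), so D_4.

D_{4}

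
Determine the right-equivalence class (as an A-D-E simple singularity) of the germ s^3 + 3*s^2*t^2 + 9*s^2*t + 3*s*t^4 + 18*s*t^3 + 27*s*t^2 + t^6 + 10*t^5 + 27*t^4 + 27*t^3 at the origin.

E_{8}

The Hessian of f at 0 has rank 0. Corank 2; j^3 = (s + 3*t)^3 is a perfect cube, so E-series; the 5-jet and mu = 8 give E_8.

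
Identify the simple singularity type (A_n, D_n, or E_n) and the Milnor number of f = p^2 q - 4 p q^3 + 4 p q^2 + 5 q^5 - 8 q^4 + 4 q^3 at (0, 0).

The Hessian of f at 0 is [[0, 0], [0, 0]] with rank 0, so corank 2. A Groebner basis of the Jacobian ideal J(f) in C{p,q} is {p^3 + 24*p^2 + 100*p*q + 104*q^2, p^2*q - 8*p^2 - 34*p*q - 36*q^2, 2*p^2 + p*q^2 + 9*p*q + 10*q^2, -p*q/2 + q^3 - q^2}; counting standard monomials gives mu = 6. Corank 2; j^3 = q*(p + 2*q)^2 has shape L^2 M (L != M), so D-series; mu = 6 gives D_6.

Type D_{6}, Milnor number mu = 6.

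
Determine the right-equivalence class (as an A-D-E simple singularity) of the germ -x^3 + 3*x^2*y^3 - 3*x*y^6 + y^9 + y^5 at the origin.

E_{8}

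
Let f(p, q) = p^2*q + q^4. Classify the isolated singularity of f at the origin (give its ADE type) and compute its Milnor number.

Type D5, Milnor number mu = 5.

The Hessian of f at 0 has rank 0. Corank 2; j^3 = p^2*q has shape L^2 M (L != M), so D-series; mu = 5 gives D_5.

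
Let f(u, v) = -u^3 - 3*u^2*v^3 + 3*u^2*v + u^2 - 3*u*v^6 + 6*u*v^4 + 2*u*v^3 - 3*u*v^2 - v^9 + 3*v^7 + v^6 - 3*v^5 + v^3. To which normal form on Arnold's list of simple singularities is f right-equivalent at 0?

A_2

The Hessian of f at 0 is [[2, 0], [0, 0]] with rank 1, so corank 1. A Groebner basis of the Jacobian ideal J(f) in C{u,v} is {v^2, u}; counting standard monomials gives mu = 2. Corank 1: A-series; mu = 2 gives A_2.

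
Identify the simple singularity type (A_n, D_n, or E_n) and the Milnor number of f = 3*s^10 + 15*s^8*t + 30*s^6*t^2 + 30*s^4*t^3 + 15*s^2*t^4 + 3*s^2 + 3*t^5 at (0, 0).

Type A_4, Milnor number mu = 4.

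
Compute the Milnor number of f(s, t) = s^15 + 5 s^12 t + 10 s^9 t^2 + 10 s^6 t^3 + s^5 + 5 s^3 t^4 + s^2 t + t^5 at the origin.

6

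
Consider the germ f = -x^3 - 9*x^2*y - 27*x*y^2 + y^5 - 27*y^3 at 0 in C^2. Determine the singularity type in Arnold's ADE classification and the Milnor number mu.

Type E8, Milnor number mu = 8.

The Hessian of f at 0 is [[0, 0], [0, 0]] with rank 0, so corank 2. A Groebner basis of the Jacobian ideal J(f) in C{x,y} is {y^4, x^2 + 6*x*y + 9*y^2}; counting standard monomials gives mu = 8. Corank 2; j^3 = -(x + 3*y)^3 is a perfect cube, so E-series; the 5-jet and mu = 8 give E_8.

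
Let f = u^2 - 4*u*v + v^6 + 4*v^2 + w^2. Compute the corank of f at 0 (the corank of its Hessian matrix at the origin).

1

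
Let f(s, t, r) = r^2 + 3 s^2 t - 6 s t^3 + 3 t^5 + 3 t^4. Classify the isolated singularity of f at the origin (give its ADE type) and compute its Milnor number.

The Hessian of f at 0 has rank 1. Corank 2; j^3 = 3*s^2*t has shape L^2 M (L != M), so D-series; mu = 5 gives D_5.

Type D_{5}, Milnor number mu = 5.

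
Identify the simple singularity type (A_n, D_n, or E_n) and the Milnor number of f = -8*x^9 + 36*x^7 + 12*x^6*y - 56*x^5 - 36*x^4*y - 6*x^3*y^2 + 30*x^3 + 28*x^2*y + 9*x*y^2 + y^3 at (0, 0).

Type D4, Milnor number mu = 4.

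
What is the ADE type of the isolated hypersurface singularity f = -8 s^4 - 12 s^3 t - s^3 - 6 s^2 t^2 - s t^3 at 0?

The Hessian of f at 0 has rank 0. Corank 2; j^3 = -s^3 is a perfect cube, so E-series; the 4-jet and mu = 7 give E_7.

E7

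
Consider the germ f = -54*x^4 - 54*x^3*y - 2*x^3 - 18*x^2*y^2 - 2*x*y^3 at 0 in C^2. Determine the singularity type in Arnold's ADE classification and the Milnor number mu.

Type E_{7}, Milnor number mu = 7.

The Hessian of f at 0 has rank 0. Corank 2; j^3 = -2*x^3 is a perfect cube, so E-series; the 4-jet and mu = 7 give E_7.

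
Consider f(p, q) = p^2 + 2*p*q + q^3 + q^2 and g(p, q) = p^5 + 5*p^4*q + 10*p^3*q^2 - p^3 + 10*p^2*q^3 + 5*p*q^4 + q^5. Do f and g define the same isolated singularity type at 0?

No.

The Hessian of f at 0 is [[2, 2], [2, 2]] with rank 1, so corank 1. A Groebner basis of the Jacobian ideal J(f) in C{p,q} is {q^2, p + q}; counting standard monomials gives mu = 2. Corank 1: A-series; mu = 2 gives A_2. The Hessian of g at 0 is [[0, 0], [0, 0]] with rank 0, so corank 2. A Groebner basis of the Jacobian ideal J(g) in C{p,q} is {q^5, p*q^3 + q^4/4, p^2}; counting standard monomials gives mu = 8. Corank 2; j^3 = -p^3 is a perfect cube, so E-series; the 5-jet and mu = 8 give E_8. f is A_2 but g is E_8, hence not right-equivalent.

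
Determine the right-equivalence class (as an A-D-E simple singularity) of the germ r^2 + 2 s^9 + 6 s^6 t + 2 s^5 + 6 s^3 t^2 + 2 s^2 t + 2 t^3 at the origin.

The Hessian of f at 0 has rank 1. Corank 2; j^3 = 2*t*(s^2 + t^2) splits into three distinct lines over C (the quadratic factor has nonzero discriminant), so D_4.

D_4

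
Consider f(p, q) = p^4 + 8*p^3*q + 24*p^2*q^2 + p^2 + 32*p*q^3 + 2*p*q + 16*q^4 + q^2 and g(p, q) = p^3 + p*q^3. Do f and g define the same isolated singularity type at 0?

No.

The Hessian of f at 0 is [[2, 2], [2, 2]] with rank 1, so corank 1. A Groebner basis of the Jacobian ideal J(f) in C{p,q} is {q^3, p + q}; counting standard monomials gives mu = 3. Corank 1: A-series; mu = 3 gives A_3. The Hessian of g at 0 is [[0, 0], [0, 0]] with rank 0, so corank 2. A Groebner basis of the Jacobian ideal J(g) in C{p,q} is {p^3, p*q^2, 3*p^2 + q^3}; counting standard monomials gives mu = 7. Corank 2; j^3 = p^3 is a perfect cube, so E-series; the 4-jet and mu = 7 give E_7. f is A_3 but g is E_7, hence not right-equivalent.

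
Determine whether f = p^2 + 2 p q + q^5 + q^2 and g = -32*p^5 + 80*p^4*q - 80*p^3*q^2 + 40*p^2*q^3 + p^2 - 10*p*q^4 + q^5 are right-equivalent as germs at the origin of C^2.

The Hessian of f at 0 has rank 1. Corank 1: A-series; mu = 4 gives A_4. The Hessian of g at 0 has rank 1. Corank 1: A-series; mu = 4 gives A_4. Both have type A_4, hence right-equivalent.

Yes.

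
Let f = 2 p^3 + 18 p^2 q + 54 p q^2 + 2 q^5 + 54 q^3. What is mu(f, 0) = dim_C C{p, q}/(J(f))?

The Hessian of f at 0 has rank 0. Corank 2; j^3 = 2*(p + 3*q)^3 is a perfect cube, so E-series; the 5-jet and mu = 8 give E_8.

8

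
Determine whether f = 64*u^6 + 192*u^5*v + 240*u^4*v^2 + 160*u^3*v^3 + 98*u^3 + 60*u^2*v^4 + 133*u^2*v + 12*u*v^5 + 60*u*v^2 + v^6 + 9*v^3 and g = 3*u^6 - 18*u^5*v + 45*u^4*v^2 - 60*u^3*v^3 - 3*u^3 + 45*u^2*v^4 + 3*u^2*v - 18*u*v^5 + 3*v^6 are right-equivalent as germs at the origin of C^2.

Yes.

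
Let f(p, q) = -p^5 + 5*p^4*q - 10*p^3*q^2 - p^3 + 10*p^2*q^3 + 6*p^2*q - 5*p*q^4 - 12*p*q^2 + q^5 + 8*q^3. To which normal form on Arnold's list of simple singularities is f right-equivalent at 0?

E_8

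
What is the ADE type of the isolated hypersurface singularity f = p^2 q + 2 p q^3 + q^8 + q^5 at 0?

The Hessian of f at 0 is [[0, 0], [0, 0]] with rank 0, so corank 2. A Groebner basis of the Jacobian ideal J(f) in C{p,q} is {p^4, p^3*q - p^2/8 - p*q^2/8, p^3 + p^2*q^2, p*q + q^3}; counting standard monomials gives mu = 9. Corank 2; j^3 = p^2*q has shape L^2 M (L != M), so D-series; mu = 9 gives D_9.

D9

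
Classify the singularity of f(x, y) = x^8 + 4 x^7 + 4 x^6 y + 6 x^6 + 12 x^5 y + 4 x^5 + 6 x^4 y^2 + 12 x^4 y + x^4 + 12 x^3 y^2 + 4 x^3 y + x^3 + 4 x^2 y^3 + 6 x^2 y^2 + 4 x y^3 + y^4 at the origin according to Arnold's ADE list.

E_{6}

The Hessian of f at 0 is [[0, 0], [0, 0]] with rank 0, so corank 2. A Groebner basis of the Jacobian ideal J(f) in C{x,y} is {y^4, x*y^2 + y^3/3, x^2}; counting standard monomials gives mu = 6. Corank 2; j^3 = x^3 is a perfect cube, so E-series; the 4-jet and mu = 6 give E_6.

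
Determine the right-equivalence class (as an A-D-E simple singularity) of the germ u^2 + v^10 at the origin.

A_9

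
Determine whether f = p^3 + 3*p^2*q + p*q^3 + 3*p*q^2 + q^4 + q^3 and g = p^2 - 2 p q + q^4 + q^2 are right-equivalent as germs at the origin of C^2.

No.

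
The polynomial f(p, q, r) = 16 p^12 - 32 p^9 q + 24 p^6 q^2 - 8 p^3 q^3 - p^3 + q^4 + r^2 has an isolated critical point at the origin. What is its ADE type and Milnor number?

Type E_6, Milnor number mu = 6.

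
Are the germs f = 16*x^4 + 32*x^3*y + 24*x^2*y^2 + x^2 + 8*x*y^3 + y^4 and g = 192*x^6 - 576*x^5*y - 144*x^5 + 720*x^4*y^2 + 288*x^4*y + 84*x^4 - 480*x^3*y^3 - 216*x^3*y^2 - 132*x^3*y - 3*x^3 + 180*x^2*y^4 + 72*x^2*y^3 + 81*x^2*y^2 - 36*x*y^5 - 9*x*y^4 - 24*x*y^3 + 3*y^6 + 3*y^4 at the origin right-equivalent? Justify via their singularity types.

No.

The Hessian of f at 0 has rank 1. Corank 1: A-series; mu = 3 gives A_3. The Hessian of g at 0 has rank 0. Corank 2; j^3 = -3*x^3 is a perfect cube, so E-series; the 4-jet and mu = 6 give E_6. f is A_3 but g is E_6, hence not right-equivalent.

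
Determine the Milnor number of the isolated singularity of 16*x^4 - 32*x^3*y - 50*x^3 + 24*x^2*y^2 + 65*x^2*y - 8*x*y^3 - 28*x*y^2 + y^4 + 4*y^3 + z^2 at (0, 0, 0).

The Hessian of f at 0 is [[0, 0, 0], [0, 0, 0], [0, 0, 2]] with rank 1, so corank 2. A Groebner basis of the Jacobian ideal J(f) in C{x,y,z} is {x*y^2 + 125*x*y/4 - 25*y^2/2, 625*x*y/8 + y^3 - 125*y^2/4, x^2 - 9*x*y/10 + y^2/5, z}; counting standard monomials gives mu = 5. Corank 2; j^3 = -(2*x - y)*(5*x - 2*y)^2 has shape L^2 M (L != M), so D-series; mu = 5 gives D_5.

5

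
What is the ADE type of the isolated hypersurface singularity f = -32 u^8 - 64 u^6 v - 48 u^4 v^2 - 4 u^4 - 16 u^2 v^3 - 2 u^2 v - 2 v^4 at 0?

D_{5}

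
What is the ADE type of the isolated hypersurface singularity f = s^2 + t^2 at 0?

A_1

The Hessian of f at 0 has rank 2. Corank 0: nondegenerate Morse point, so A_1.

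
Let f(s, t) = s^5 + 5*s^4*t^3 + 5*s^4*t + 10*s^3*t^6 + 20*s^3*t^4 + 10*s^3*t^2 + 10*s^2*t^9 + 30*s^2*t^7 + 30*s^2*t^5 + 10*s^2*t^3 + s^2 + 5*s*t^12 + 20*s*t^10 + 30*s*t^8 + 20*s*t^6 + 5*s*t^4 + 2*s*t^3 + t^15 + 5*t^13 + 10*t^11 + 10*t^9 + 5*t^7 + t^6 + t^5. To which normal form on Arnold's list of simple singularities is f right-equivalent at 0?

A_{4}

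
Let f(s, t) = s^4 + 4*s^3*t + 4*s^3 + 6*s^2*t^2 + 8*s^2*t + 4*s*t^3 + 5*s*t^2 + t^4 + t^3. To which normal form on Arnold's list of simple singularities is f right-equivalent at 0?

The Hessian of f at 0 is [[0, 0], [0, 0]] with rank 0, so corank 2. A Groebner basis of the Jacobian ideal J(f) in C{s,t} is {s*t^2 + 2*s*t + t^2, -4*s*t + t^3 - 2*t^2, s^2 + 3*s*t/2 + t^2/2}; counting standard monomials gives mu = 5. Corank 2; j^3 = (s + t)*(2*s + t)^2 has shape L^2 M (L != M), so D-series; mu = 5 gives D_5.

D5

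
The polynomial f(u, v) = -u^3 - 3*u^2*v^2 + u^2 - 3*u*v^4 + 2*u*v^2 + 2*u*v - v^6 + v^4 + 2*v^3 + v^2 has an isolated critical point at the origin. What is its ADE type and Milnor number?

Type A_{2}, Milnor number mu = 2.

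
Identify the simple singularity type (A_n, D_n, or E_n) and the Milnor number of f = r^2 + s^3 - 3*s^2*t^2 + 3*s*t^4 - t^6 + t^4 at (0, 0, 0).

Type E_{6}, Milnor number mu = 6.

The Hessian of f at 0 has rank 1. Corank 2; j^3 = s^3 is a perfect cube, so E-series; the 4-jet and mu = 6 give E_6.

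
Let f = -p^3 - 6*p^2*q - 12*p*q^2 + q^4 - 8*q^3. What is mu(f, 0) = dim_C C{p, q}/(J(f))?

6

The Hessian of f at 0 has rank 0. Corank 2; j^3 = -(p + 2*q)^3 is a perfect cube, so E-series; the 4-jet and mu = 6 give E_6.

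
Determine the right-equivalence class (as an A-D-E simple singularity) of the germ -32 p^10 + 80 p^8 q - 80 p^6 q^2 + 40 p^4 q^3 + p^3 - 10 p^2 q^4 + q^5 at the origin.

E_8

The Hessian of f at 0 is [[0, 0], [0, 0]] with rank 0, so corank 2. A Groebner basis of the Jacobian ideal J(f) in C{p,q} is {q^4, p^2}; counting standard monomials gives mu = 8. Corank 2; j^3 = p^3 is a perfect cube, so E-series; the 5-jet and mu = 8 give E_8.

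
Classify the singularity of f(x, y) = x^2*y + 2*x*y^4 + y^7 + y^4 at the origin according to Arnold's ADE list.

The Hessian of f at 0 has rank 0. Corank 2; j^3 = x^2*y has shape L^2 M (L != M), so D-series; mu = 5 gives D_5.

D_{5}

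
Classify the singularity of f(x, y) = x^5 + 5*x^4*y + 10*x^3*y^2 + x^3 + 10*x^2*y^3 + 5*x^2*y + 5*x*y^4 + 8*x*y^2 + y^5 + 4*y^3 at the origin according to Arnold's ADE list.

D_{6}

The Hessian of f at 0 is [[0, 0], [0, 0]] with rank 0, so corank 2. A Groebner basis of the Jacobian ideal J(f) in C{x,y} is {x*y/5 + y^4 + 2*y^2/5, x*y^2 + 2*y^3, x^2 + 3*x*y + 2*y^2}; counting standard monomials gives mu = 6. Corank 2; j^3 = (x + y)*(x + 2*y)^2 has shape L^2 M (L != M), so D-series; mu = 6 gives D_6.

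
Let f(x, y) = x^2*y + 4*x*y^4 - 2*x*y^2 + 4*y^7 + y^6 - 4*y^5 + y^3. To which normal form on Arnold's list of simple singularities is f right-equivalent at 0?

The Hessian of f at 0 has rank 0. Corank 2; j^3 = y*(x - y)^2 has shape L^2 M (L != M), so D-series; mu = 7 gives D_7.

D7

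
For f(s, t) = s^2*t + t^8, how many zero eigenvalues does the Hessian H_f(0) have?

2

Hessian at 0 has rank 0.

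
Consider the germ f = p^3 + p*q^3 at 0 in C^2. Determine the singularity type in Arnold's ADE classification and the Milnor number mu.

The Hessian of f at 0 has rank 0. Corank 2; j^3 = p^3 is a perfect cube, so E-series; the 4-jet and mu = 7 give E_7.

Type E7, Milnor number mu = 7.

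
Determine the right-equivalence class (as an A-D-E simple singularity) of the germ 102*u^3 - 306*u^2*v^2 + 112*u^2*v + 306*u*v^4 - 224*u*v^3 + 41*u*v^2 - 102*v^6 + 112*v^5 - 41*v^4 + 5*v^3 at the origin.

D_4

The Hessian of f at 0 is [[0, 0], [0, 0]] with rank 0, so corank 2. A Groebner basis of the Jacobian ideal J(f) in C{u,v} is {v^3, u^2 + v^2/2, u*v - v^2/2}; counting standard monomials gives mu = 4. Corank 2; j^3 = (3*u + v)*(34*u^2 + 26*u*v + 5*v^2) splits into three distinct lines over C (the quadratic factor has nonzero discriminant), so D_4.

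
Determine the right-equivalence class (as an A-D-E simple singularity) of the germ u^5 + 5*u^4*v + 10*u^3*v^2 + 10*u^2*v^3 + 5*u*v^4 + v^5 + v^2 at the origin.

The Hessian of f at 0 is [[0, 0], [0, 2]] with rank 1, so corank 1. A Groebner basis of the Jacobian ideal J(f) in C{u,v} is {u^4, v}; counting standard monomials gives mu = 4. Corank 1: A-series; mu = 4 gives A_4.

A_{4}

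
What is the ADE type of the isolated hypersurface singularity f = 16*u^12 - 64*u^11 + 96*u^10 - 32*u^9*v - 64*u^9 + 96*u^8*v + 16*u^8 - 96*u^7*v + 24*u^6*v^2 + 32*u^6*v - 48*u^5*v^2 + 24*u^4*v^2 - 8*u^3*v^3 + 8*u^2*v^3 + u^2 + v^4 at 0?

The Hessian of f at 0 is [[2, 0], [0, 0]] with rank 1, so corank 1. A Groebner basis of the Jacobian ideal J(f) in C{u,v} is {v^3, u}; counting standard monomials gives mu = 3. Corank 1: A-series; mu = 3 gives A_3.

A3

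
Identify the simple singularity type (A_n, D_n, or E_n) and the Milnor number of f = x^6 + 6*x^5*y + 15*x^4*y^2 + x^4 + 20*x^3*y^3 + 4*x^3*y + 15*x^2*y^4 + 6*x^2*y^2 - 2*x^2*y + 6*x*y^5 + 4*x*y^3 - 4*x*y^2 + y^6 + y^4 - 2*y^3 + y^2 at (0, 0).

The Hessian of f at 0 is [[0, 0], [0, 2]] with rank 1, so corank 1. A Groebner basis of the Jacobian ideal J(f) in C{x,y} is {x*y^2, y^3, x^2 + 2*x*y + y^2 - y}; counting standard monomials gives mu = 5. Corank 1: A-series; mu = 5 gives A_5.

Type A5, Milnor number mu = 5.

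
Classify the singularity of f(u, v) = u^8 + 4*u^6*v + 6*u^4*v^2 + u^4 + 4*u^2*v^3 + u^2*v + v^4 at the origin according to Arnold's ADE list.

The Hessian of f at 0 is [[0, 0], [0, 0]] with rank 0, so corank 2. A Groebner basis of the Jacobian ideal J(f) in C{u,v} is {u^3, u^2/4 + v^3, u*v}; counting standard monomials gives mu = 5. Corank 2; j^3 = u^2*v has shape L^2 M (L != M), so D-series; mu = 5 gives D_5.

D5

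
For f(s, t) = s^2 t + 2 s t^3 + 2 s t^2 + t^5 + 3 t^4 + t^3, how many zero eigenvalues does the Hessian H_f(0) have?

Hessian at 0 has rank 0.

2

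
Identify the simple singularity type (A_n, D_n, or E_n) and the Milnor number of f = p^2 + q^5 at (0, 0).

The Hessian of f at 0 has rank 1. Corank 1: A-series; mu = 4 gives A_4.

Type A_{4}, Milnor number mu = 4.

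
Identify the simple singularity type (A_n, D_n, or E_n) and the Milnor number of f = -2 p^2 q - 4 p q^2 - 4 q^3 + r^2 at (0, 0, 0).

The Hessian of f at 0 has rank 1. Corank 2; j^3 = -2*q*(p^2 + 2*p*q + 2*q^2) splits into three distinct lines over C (the quadratic factor has nonzero discriminant), so D_4.

Type D4, Milnor number mu = 4.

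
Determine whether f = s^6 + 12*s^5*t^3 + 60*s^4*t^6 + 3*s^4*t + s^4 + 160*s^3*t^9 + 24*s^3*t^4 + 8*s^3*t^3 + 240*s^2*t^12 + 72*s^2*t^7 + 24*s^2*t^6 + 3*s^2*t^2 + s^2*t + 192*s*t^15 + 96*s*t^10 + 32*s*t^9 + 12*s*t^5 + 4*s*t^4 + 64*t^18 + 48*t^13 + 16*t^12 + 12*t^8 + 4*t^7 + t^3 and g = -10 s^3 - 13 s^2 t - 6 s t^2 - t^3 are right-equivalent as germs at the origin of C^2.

Yes.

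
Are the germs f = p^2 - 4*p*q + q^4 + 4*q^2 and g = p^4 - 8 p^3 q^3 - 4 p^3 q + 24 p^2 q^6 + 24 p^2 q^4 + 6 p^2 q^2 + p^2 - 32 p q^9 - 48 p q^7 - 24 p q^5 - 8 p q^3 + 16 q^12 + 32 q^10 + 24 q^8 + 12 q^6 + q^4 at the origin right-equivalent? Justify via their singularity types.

Yes.

The Hessian of f at 0 is [[2, -4], [-4, 8]] with rank 1, so corank 1. A Groebner basis of the Jacobian ideal J(f) in C{p,q} is {q^3, p - 2*q}; counting standard monomials gives mu = 3. Corank 1: A-series; mu = 3 gives A_3. The Hessian of g at 0 is [[2, 0], [0, 0]] with rank 1, so corank 1. A Groebner basis of the Jacobian ideal J(g) in C{p,q} is {q^3, p}; counting standard monomials gives mu = 3. Corank 1: A-series; mu = 3 gives A_3. Both have type A_3, hence right-equivalent.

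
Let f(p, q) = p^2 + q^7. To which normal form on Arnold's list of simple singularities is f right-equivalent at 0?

A6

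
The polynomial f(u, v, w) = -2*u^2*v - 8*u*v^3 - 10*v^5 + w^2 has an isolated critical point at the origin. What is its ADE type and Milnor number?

The Hessian of f at 0 has rank 1. Corank 2; j^3 = -2*u^2*v has shape L^2 M (L != M), so D-series; mu = 6 gives D_6.

Type D_6, Milnor number mu = 6.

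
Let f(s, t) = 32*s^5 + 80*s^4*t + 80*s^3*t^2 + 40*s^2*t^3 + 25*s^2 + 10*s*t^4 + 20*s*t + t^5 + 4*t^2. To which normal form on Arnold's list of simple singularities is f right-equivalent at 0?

The Hessian of f at 0 is [[50, 20], [20, 8]] with rank 1, so corank 1. A Groebner basis of the Jacobian ideal J(f) in C{s,t} is {t^4, s + 2*t/5}; counting standard monomials gives mu = 4. Corank 1: A-series; mu = 4 gives A_4.

A4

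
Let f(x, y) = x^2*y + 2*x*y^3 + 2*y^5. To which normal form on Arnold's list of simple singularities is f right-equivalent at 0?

D_{6}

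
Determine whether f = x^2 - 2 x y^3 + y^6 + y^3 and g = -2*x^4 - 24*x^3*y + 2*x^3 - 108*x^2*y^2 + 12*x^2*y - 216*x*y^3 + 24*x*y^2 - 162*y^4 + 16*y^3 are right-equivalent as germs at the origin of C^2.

No.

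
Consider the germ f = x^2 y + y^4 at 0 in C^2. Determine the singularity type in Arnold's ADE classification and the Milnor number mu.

Type D_5, Milnor number mu = 5.

The Hessian of f at 0 is [[0, 0], [0, 0]] with rank 0, so corank 2. A Groebner basis of the Jacobian ideal J(f) in C{x,y} is {x^3, x^2/4 + y^3, x*y}; counting standard monomials gives mu = 5. Corank 2; j^3 = x^2*y has shape L^2 M (L != M), so D-series; mu = 5 gives D_5.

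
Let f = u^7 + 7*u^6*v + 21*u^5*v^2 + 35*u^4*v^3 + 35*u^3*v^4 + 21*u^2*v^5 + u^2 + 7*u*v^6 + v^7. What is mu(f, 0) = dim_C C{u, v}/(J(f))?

6

The Hessian of f at 0 has rank 1. Corank 1: A-series; mu = 6 gives A_6.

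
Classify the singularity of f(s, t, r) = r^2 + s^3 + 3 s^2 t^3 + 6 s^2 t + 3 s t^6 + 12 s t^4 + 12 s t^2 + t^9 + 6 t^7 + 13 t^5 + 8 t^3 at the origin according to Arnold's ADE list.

E8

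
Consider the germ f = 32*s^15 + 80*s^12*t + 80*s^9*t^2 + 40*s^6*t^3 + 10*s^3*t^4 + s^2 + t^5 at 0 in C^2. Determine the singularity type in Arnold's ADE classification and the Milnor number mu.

Type A_4, Milnor number mu = 4.

The Hessian of f at 0 has rank 1. Corank 1: A-series; mu = 4 gives A_4.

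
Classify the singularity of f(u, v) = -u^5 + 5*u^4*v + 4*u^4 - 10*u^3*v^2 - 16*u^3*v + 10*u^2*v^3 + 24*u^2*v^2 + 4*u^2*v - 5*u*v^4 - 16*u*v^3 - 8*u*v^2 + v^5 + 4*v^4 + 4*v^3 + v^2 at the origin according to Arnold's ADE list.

A4

The Hessian of f at 0 has rank 1. Corank 1: A-series; mu = 4 gives A_4.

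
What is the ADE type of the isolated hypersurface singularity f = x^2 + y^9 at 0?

The Hessian of f at 0 has rank 1. Corank 1: A-series; mu = 8 gives A_8.

A_{8}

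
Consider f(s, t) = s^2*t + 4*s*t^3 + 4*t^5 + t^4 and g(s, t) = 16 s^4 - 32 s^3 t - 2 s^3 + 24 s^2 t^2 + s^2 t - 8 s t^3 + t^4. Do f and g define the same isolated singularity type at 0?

Yes.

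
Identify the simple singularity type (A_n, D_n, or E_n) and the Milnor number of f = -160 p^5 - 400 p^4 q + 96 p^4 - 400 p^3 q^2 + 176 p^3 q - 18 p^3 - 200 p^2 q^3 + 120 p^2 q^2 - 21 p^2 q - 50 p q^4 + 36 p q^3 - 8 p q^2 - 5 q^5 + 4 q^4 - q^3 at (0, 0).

Type D_{6}, Milnor number mu = 6.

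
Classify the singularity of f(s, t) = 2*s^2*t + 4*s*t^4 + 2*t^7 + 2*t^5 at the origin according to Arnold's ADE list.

D_6

The Hessian of f at 0 is [[0, 0], [0, 0]] with rank 0, so corank 2. A Groebner basis of the Jacobian ideal J(f) in C{s,t} is {s*t + t^4, s*t^2, s^2 - 5*s*t}; counting standard monomials gives mu = 6. Corank 2; j^3 = 2*s^2*t has shape L^2 M (L != M), so D-series; mu = 6 gives D_6.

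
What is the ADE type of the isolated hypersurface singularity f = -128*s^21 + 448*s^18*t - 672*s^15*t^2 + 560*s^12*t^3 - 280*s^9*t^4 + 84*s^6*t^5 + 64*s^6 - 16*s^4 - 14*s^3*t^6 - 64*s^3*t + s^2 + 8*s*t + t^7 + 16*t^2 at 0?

A6

The Hessian of f at 0 has rank 1. Corank 1: A-series; mu = 6 gives A_6.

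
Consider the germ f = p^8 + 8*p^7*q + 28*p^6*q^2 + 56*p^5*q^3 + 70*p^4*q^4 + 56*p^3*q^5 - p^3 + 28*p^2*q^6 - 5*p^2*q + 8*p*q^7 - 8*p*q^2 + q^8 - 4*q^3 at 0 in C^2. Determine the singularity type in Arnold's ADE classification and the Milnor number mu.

The Hessian of f at 0 is [[0, 0], [0, 0]] with rank 0, so corank 2. A Groebner basis of the Jacobian ideal J(f) in C{p,q} is {p*q/8 + q^7 + q^2/4, p*q^2 + 2*q^3, p^2 + 3*p*q + 2*q^2}; counting standard monomials gives mu = 9. Corank 2; j^3 = -(p + q)*(p + 2*q)^2 has shape L^2 M (L != M), so D-series; mu = 9 gives D_9.

Type D9, Milnor number mu = 9.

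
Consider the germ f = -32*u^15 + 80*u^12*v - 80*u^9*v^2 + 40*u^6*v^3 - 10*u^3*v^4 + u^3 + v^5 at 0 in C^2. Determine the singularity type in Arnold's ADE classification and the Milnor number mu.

Type E_8, Milnor number mu = 8.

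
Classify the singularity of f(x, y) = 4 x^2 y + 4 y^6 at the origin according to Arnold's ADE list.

D_7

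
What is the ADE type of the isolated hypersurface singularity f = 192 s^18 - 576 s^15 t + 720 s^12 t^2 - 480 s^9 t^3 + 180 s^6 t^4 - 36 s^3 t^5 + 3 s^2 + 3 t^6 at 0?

A_5

The Hessian of f at 0 has rank 1. Corank 1: A-series; mu = 5 gives A_5.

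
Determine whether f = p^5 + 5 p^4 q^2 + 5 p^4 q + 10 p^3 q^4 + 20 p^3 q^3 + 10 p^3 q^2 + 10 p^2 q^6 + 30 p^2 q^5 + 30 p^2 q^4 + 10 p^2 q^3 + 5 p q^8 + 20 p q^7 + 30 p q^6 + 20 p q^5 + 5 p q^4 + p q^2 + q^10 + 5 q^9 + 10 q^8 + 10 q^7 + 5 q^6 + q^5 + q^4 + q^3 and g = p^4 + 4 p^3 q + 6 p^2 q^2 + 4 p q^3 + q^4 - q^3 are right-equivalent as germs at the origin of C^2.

The Hessian of f at 0 has rank 0. Corank 2; j^3 = q^2*(p + q) has shape L^2 M (L != M), so D-series; mu = 6 gives D_6. The Hessian of g at 0 has rank 0. Corank 2; j^3 = -q^3 is a perfect cube, so E-series; the 4-jet and mu = 6 give E_6. f is D_6 but g is E_6, hence not right-equivalent.

No.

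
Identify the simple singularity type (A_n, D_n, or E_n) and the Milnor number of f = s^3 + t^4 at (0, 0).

Type E_6, Milnor number mu = 6.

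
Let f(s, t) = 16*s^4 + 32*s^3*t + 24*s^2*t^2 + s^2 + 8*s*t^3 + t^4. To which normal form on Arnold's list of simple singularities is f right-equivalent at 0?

A3

The Hessian of f at 0 has rank 1. Corank 1: A-series; mu = 3 gives A_3.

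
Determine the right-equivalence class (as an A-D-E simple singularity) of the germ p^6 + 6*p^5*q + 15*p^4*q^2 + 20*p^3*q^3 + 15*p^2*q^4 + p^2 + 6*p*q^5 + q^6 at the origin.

The Hessian of f at 0 has rank 1. Corank 1: A-series; mu = 5 gives A_5.

A_5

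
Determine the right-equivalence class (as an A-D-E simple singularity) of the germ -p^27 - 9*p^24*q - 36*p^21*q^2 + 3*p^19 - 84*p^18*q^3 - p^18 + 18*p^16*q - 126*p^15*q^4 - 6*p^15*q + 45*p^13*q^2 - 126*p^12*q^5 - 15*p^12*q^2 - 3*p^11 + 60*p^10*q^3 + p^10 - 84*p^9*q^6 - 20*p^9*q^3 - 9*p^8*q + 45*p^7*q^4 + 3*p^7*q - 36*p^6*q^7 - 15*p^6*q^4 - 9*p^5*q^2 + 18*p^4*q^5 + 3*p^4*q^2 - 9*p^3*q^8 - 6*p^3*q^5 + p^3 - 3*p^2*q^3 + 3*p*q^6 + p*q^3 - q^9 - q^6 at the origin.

E_{7}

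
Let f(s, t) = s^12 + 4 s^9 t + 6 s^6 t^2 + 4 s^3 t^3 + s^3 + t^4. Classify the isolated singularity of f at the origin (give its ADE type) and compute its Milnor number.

Type E6, Milnor number mu = 6.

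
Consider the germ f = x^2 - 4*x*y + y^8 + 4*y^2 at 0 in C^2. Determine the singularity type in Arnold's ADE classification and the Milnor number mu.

Type A_7, Milnor number mu = 7.

The Hessian of f at 0 is [[2, -4], [-4, 8]] with rank 1, so corank 1. A Groebner basis of the Jacobian ideal J(f) in C{x,y} is {y^7, x - 2*y}; counting standard monomials gives mu = 7. Corank 1: A-series; mu = 7 gives A_7.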